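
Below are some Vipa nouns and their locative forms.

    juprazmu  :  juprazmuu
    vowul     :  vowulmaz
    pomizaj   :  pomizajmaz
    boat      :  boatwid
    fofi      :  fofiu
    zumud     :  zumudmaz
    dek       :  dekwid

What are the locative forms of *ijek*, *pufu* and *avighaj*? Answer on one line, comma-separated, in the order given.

The suffix is conditioned by the final sound: -wid when the stem ends in a voiceless consonant (*boat*, *dek*); -maz when the stem ends in a voiced consonant (*vowul*, *pomizaj*, *zumud*); -u when the stem ends in a vowel (*juprazmu*, *fofi*).
*ijek* — final sound /k/ (a voiceless consonant) → -wid → *ijekwid*.
*pufu* — final sound /u/ (a vowel) → -u → *pufuu*.
The final sound of *avighaj* is /j/, which is a voiced consonant, so the suffix is -maz, giving *avighajmaz*.

ijekwid, pufuu, avighajmaz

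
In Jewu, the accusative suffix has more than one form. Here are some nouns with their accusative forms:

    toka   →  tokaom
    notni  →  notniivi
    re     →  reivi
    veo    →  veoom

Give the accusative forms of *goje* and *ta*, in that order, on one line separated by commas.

Looking at the last vowel of each stem: -ivi when the last vowel of the stem is a front vowel (*notni*, *re*); -om when the last vowel of the stem is a back vowel (*toka*, *veo*).
*goje* — last vowel /e/ (a front vowel) → -ivi → *gojeivi*.
The last vowel of *ta* is /a/, which is a back vowel, so the suffix is -om, giving *taom*.

gojeivi, taom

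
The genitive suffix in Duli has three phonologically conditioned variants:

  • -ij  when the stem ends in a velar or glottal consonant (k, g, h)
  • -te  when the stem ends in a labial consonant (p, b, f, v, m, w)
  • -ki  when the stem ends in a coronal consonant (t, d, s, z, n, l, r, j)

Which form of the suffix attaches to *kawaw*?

-te

Since the final consonant of *kawaw* is /w/ (labial), it takes -te.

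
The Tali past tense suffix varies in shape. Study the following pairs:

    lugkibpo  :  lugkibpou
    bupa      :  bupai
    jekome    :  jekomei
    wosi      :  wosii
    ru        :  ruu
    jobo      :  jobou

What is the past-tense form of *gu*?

The suffix is conditioned by the last vowel: -u when the last vowel of the stem is a rounded vowel (*lugkibpo*, *ru*, *jobo*); -i when the last vowel of the stem is an unrounded vowel (*bupa*, *jekome*, *wosi*).
Since the last vowel of *gu* is /u/ (a rounded vowel), it takes -u, giving *guu*.

guu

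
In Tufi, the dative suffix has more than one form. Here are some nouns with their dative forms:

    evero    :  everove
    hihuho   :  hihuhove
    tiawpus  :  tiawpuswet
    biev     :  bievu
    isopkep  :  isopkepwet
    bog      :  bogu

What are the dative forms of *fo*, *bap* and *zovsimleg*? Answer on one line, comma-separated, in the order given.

fove, bapwet, zovsimlegu

The suffix is conditioned by the final sound: -wet when the stem ends in a voiceless consonant (*tiawpus*, *isopkep*); -u when the stem ends in a voiced consonant (*biev*, *bog*); -ve when the stem ends in a vowel (*evero*, *hihuho*).
*fo* — final sound /o/ (a vowel) → -ve → *fove*.
The final sound of *bap* is /p/, which is a voiceless consonant, so the suffix is -wet, giving *bapwet*.
*zovsimleg* — final sound /g/ (a voiced consonant) → -u → *zovsimlegu*.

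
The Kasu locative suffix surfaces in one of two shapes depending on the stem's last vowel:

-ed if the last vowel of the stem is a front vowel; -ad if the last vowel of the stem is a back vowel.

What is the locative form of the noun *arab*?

*arab*: last vowel = /a/, a back vowel → -ad → *arabad*.

arabad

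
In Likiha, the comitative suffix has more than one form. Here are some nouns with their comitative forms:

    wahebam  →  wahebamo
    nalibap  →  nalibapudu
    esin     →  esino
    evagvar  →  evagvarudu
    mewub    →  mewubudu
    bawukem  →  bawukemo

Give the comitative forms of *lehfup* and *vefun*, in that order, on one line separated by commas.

lehfupudu, vefuno

The alternation tracks the final consonant of the stem — -o when the stem ends in a nasal (*wahebam*, *esin*, *bawukem*); -udu when the stem ends in a non-nasal consonant (*nalibap*, *evagvar*, *mewub*).
*lehfup*: final consonant = /p/, non-nasal → -udu → *lehfupudu*.
Since the final consonant of *vefun* is /n/ (a nasal), it takes -o, giving *vefuno*.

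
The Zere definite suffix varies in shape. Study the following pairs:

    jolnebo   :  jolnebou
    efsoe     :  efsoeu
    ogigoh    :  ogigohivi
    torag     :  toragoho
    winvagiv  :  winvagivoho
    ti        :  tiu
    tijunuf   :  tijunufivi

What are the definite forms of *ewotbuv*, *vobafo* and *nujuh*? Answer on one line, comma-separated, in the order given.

The suffix is conditioned by the final sound: -ivi when the stem ends in a voiceless consonant (*ogigoh*, *tijunuf*); -oho when the stem ends in a voiced consonant (*torag*, *winvagiv*); -u when the stem ends in a vowel (*jolnebo*, *efsoe*, *ti*).
*ewotbuv* — final sound /v/ (a voiced consonant) → -oho → *ewotbuvoho*.
Since the final sound of *vobafo* is /o/ (a vowel), it takes -u, giving *vobafou*.
*nujuh*: final sound = /h/, a voiceless consonant → -ivi → *nujuhivi*.

ewotbuvoho, vobafou, nujuhivi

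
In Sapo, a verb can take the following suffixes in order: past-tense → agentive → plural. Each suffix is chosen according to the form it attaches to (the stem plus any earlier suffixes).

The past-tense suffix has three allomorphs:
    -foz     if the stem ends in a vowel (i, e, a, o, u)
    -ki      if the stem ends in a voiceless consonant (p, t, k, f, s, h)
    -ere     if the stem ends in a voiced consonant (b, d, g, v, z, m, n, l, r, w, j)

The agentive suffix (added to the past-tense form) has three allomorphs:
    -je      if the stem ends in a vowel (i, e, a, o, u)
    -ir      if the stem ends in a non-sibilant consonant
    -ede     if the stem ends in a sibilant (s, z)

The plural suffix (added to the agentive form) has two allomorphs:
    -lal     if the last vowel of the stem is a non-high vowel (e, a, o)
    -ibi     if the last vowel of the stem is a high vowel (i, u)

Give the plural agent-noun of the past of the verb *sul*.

The final sound of *sul* is /l/, which is a voiced consonant, so the past-tense suffix is -ere, giving *sulere*.
The past-tense form *sulere* — final sound /e/ (a vowel) → -je → *sulereje*.
The agentive form *sulereje* — last vowel /e/ (a non-high vowel) → -lal → *sulerejelal*.

sulerejelal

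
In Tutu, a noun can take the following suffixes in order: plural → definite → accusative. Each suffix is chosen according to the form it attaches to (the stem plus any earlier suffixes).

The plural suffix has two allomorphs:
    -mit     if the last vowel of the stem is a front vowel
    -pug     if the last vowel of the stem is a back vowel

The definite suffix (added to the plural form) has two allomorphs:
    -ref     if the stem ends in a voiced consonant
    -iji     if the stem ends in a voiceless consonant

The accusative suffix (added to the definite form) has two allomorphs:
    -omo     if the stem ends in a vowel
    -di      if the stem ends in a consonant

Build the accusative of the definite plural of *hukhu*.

The last vowel of *hukhu* is /u/, which is a back vowel, so the plural suffix is -pug, giving *hukhupug*.
The plural form *hukhupug*: final consonant = /g/, voiced → -ref → *hukhupugref*.
The definite form *hukhupugref* — final sound /f/ (a consonant) → -di → *hukhupugrefdi*.

hukhupugrefdi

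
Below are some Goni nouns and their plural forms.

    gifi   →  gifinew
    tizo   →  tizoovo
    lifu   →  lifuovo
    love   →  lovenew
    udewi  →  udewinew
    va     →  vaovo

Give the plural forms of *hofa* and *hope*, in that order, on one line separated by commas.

hofaovo, hopenew

The alternation tracks the last vowel of the stem — -new when the last vowel of the stem is a front vowel (*gifi*, *love*, *udewi*); -ovo when the last vowel of the stem is a back vowel (*tizo*, *lifu*, *va*).
Since the last vowel of *hofa* is /a/ (a back vowel), it takes -ovo, giving *hofaovo*.
The last vowel of *hope* is /e/, which is a front vowel, so the suffix is -new, giving *hopenew*.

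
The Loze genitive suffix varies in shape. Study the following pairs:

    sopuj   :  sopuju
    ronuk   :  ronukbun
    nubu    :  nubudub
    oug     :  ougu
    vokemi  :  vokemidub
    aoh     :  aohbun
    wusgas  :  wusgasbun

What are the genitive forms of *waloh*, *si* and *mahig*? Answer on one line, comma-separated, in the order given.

The alternation tracks the final sound of the stem — -bun when the stem ends in a voiceless consonant (*ronuk*, *aoh*, *wusgas*); -u when the stem ends in a voiced consonant (*sopuj*, *oug*); -dub when the stem ends in a vowel (*nubu*, *vokemi*).
*waloh* — final sound /h/ (a voiceless consonant) → -bun → *walohbun*.
Since the final sound of *si* is /i/ (a vowel), it takes -dub, giving *sidub*.
The final sound of *mahig* is /g/, which is a voiced consonant, so the suffix is -u, giving *mahigu*.

walohbun, sidub, mahigu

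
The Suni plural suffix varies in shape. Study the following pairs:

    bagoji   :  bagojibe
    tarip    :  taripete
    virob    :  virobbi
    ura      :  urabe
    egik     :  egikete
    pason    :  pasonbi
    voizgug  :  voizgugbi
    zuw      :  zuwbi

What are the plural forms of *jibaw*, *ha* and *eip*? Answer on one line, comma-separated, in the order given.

jibawbi, habe, eipete

The pattern is voicing of the final sound: -ete when the stem ends in a voiceless consonant (*tarip*, *egik*); -bi when the stem ends in a voiced consonant (*virob*, *pason*, *voizgug*, *zuw*); -be when the stem ends in a vowel (*bagoji*, *ura*).
Since the final sound of *jibaw* is /w/ (a voiced consonant), it takes -bi, giving *jibawbi*.
*ha*: final sound = /a/, a vowel → -be → *habe*.
Since the final sound of *eip* is /p/ (a voiceless consonant), it takes -ete, giving *eipete*.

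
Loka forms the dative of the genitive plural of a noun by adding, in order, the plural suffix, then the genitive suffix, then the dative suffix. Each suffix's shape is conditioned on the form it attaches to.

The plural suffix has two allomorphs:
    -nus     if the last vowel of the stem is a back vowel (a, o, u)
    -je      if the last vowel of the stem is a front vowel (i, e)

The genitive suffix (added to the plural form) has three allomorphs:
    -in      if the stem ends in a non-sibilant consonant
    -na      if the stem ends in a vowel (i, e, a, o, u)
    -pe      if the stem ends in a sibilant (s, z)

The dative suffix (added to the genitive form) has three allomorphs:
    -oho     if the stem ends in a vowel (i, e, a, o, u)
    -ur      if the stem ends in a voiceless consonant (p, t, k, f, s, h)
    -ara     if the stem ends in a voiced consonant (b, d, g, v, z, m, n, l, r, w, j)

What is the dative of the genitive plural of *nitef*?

nitefjenaoho

The last vowel of *nitef* is /e/, which is a front vowel, so the plural suffix is -je, giving *nitefje*.
Since the final sound of the plural form *nitefje* is /e/ (a vowel), it takes -na, giving *nitefjena*.
The genitive form *nitefjena* — final sound /a/ (a vowel) → -oho → *nitefjenaoho*.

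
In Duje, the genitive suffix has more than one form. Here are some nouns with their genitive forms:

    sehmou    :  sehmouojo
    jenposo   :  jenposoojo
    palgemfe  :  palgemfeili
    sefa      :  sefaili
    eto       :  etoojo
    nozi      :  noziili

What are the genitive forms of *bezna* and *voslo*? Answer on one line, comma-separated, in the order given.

beznaili, vosloojo

The suffix is conditioned by the last vowel: -ojo when the last vowel of the stem is a rounded vowel (*sehmou*, *jenposo*, *eto*); -ili when the last vowel of the stem is an unrounded vowel (*palgemfe*, *sefa*, *nozi*).
*bezna* — last vowel /a/ (an unrounded vowel) → -ili → *beznaili*.
The last vowel of *voslo* is /o/, which is a rounded vowel, so the suffix is -ojo, giving *vosloojo*.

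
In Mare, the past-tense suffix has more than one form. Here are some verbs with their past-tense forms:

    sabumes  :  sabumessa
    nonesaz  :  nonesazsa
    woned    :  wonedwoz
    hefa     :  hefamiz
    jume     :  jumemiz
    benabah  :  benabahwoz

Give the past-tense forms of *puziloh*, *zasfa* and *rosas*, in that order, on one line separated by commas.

puzilohwoz, zasfamiz, rosassa

The pattern is sibilance of the final sound: -sa when the stem ends in a sibilant (*sabumes*, *nonesaz*); -woz when the stem ends in a non-sibilant consonant (*woned*, *benabah*); -miz when the stem ends in a vowel (*hefa*, *jume*).
*puziloh* — final sound /h/ (a non-sibilant consonant) → -woz → *puzilohwoz*.
*zasfa*: final sound = /a/, a vowel → -miz → *zasfamiz*.
*rosas* — final sound /s/ (a sibilant) → -sa → *rosassa*.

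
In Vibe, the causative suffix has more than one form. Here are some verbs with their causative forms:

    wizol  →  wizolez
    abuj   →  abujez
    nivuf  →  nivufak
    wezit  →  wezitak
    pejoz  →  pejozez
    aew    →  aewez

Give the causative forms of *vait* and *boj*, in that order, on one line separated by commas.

The suffix is conditioned by the final consonant: -ak when the stem ends in a voiceless consonant (*nivuf*, *wezit*); -ez when the stem ends in a voiced consonant (*wizol*, *abuj*, *pejoz*, *aew*).
Since the final consonant of *vait* is /t/ (voiceless), it takes -ak, giving *vaitak*.
*boj*: final consonant = /j/, voiced → -ez → *bojez*.

vaitak, bojez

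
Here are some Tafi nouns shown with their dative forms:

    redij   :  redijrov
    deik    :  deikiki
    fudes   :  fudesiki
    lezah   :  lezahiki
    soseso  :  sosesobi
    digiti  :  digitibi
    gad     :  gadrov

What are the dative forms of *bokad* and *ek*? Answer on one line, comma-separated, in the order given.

bokadrov, ekiki

The suffix is conditioned by the final sound: -iki when the stem ends in a voiceless consonant (*deik*, *fudes*, *lezah*); -rov when the stem ends in a voiced consonant (*redij*, *gad*); -bi when the stem ends in a vowel (*soseso*, *digiti*).
Since the final sound of *bokad* is /d/ (a voiced consonant), it takes -rov, giving *bokadrov*.
*ek* — final sound /k/ (a voiceless consonant) → -iki → *ekiki*.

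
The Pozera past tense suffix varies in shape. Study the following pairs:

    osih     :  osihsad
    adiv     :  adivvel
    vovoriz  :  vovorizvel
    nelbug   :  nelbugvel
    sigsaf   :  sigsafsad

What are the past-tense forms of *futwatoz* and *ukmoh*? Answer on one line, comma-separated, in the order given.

futwatozvel, ukmohsad

The pattern is voicing of the final consonant: -sad when the stem ends in a voiceless consonant (*osih*, *sigsaf*); -vel when the stem ends in a voiced consonant (*adiv*, *vovoriz*, *nelbug*).
*futwatoz* — final consonant /z/ (voiced) → -vel → *futwatozvel*.
Since the final consonant of *ukmoh* is /h/ (voiceless), it takes -sad, giving *ukmohsad*.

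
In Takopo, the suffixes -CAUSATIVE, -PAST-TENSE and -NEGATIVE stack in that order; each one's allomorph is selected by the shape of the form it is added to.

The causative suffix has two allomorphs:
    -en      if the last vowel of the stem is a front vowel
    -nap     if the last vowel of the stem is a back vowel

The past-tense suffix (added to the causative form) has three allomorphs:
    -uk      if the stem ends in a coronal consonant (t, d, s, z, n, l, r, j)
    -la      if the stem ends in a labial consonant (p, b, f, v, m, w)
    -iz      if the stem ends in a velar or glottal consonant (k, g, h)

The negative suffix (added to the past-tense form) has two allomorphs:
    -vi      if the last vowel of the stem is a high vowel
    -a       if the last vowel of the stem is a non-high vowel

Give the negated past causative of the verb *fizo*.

*fizo* — last vowel /o/ (a back vowel) → -nap → *fizonap*.
Since the final consonant of the causative form *fizonap* is /p/ (labial), it takes -la, giving *fizonapla*.
Since the last vowel of the past-tense form *fizonapla* is /a/ (a non-high vowel), it takes -a, giving *fizonaplaa*.

fizonaplaa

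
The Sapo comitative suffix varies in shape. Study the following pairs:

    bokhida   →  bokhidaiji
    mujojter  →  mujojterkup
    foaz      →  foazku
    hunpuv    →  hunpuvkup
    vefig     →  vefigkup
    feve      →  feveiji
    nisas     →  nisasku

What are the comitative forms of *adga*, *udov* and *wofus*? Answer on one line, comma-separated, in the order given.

adgaiji, udovkup, wofusku

The alternation tracks the final sound of the stem — -ku when the stem ends in a sibilant (*foaz*, *nisas*); -kup when the stem ends in a non-sibilant consonant (*mujojter*, *hunpuv*, *vefig*); -iji when the stem ends in a vowel (*bokhida*, *feve*).
*adga* — final sound /a/ (a vowel) → -iji → *adgaiji*.
Since the final sound of *udov* is /v/ (a non-sibilant consonant), it takes -kup, giving *udovkup*.
The final sound of *wofus* is /s/, which is a sibilant, so the suffix is -ku, giving *wofusku*.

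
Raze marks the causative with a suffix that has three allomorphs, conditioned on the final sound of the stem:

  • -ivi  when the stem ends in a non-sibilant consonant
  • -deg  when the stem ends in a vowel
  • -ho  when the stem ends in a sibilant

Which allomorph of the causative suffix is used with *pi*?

-deg

*pi* — final sound /i/ (a vowel) → -deg.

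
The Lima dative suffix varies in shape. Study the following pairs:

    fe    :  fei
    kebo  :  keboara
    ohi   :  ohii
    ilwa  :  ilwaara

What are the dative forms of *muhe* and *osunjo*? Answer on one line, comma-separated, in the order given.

muhei, osunjoara

The suffix is conditioned by the last vowel: -i when the last vowel of the stem is a front vowel (*fe*, *ohi*); -ara when the last vowel of the stem is a back vowel (*kebo*, *ilwa*).
The last vowel of *muhe* is /e/, which is a front vowel, so the suffix is -i, giving *muhei*.
*osunjo*: last vowel = /o/, a back vowel → -ara → *osunjoara*.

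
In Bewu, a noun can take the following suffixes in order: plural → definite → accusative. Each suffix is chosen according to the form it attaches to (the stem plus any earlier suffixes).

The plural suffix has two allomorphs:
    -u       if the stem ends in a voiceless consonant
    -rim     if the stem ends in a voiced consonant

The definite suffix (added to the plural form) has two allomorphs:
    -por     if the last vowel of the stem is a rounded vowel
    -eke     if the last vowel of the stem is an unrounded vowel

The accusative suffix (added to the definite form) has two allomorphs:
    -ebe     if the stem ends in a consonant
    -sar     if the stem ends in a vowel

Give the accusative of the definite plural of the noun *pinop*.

The final consonant of *pinop* is /p/, which is voiceless, so the plural suffix is -u, giving *pinopu*.
Since the last vowel of the plural form *pinopu* is /u/ (a rounded vowel), it takes -por, giving *pinopupor*.
Since the final sound of the definite form *pinopupor* is /r/ (a consonant), it takes -ebe, giving *pinopuporebe*.

pinopuporebe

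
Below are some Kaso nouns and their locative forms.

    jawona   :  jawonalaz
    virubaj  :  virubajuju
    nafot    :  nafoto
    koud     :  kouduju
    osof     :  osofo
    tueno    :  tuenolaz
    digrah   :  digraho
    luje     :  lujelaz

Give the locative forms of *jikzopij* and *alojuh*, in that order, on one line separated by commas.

jikzopijuju, alojuho

The suffix is conditioned by the final sound: -o when the stem ends in a voiceless consonant (*nafot*, *osof*, *digrah*); -uju when the stem ends in a voiced consonant (*virubaj*, *koud*); -laz when the stem ends in a vowel (*jawona*, *tueno*, *luje*).
The final sound of *jikzopij* is /j/, which is a voiced consonant, so the suffix is -uju, giving *jikzopijuju*.
*alojuh*: final sound = /h/, a voiceless consonant → -o → *alojuho*.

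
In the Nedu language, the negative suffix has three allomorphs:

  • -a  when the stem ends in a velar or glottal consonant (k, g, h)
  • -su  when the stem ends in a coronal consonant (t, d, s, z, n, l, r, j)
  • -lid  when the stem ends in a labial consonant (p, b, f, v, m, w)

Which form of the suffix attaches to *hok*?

*hok*: final consonant = /k/, velar/glottal → -a.

-a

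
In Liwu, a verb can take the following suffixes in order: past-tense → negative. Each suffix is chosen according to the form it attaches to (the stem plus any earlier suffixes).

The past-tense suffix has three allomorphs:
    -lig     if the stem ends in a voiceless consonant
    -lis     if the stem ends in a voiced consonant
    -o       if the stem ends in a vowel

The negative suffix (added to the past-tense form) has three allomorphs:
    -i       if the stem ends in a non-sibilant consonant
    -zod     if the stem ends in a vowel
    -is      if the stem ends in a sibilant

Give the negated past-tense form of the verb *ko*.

koozod

*ko*: final sound = /o/, a vowel → -o → *koo*.
Since the final sound of the past-tense form *koo* is /o/ (a vowel), it takes -zod, giving *koozod*.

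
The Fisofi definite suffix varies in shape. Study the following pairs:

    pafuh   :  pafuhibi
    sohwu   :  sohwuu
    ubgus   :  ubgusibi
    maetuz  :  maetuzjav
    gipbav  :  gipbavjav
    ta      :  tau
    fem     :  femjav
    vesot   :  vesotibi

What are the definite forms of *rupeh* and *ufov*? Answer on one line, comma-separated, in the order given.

rupehibi, ufovjav

The alternation tracks the final sound of the stem — -ibi when the stem ends in a voiceless consonant (*pafuh*, *ubgus*, *vesot*); -jav when the stem ends in a voiced consonant (*maetuz*, *gipbav*, *fem*); -u when the stem ends in a vowel (*sohwu*, *ta*).
Since the final sound of *rupeh* is /h/ (a voiceless consonant), it takes -ibi, giving *rupehibi*.
Since the final sound of *ufov* is /v/ (a voiced consonant), it takes -jav, giving *ufovjav*.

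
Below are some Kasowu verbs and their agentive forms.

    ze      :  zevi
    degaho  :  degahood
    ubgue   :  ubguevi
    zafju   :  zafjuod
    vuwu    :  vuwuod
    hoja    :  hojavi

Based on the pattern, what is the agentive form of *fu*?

fuod

The pattern is rounding harmony: -od when the last vowel of the stem is a rounded vowel (*degaho*, *zafju*, *vuwu*); -vi when the last vowel of the stem is an unrounded vowel (*ze*, *ubgue*, *hoja*).
Since the last vowel of *fu* is /u/ (a rounded vowel), it takes -od, giving *fuod*.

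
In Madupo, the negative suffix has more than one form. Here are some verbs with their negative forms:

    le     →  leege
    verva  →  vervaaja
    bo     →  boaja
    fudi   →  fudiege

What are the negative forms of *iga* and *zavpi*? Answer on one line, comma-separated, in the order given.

igaaja, zavpiege

The alternation tracks the last vowel of the stem — -ege when the last vowel of the stem is a front vowel (*le*, *fudi*); -aja when the last vowel of the stem is a back vowel (*verva*, *bo*).
*iga* — last vowel /a/ (a back vowel) → -aja → *igaaja*.
The last vowel of *zavpi* is /i/, which is a front vowel, so the suffix is -ege, giving *zavpiege*.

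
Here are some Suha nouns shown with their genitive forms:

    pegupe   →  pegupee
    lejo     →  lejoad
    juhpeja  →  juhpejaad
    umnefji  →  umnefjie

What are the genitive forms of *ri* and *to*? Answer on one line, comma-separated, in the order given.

The pattern is front/back vowel harmony: -e when the last vowel of the stem is a front vowel (*pegupe*, *umnefji*); -ad when the last vowel of the stem is a back vowel (*lejo*, *juhpeja*).
*ri*: last vowel = /i/, a front vowel → -e → *rie*.
Since the last vowel of *to* is /o/ (a back vowel), it takes -ad, giving *toad*.

rie, toad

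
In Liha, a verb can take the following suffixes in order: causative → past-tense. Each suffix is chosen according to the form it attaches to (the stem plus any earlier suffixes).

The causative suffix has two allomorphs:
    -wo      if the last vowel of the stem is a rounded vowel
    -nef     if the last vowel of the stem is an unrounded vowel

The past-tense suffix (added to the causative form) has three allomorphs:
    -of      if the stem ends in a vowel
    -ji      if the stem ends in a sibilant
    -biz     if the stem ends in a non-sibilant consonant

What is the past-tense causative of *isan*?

*isan* — last vowel /a/ (an unrounded vowel) → -nef → *isannef*.
Since the final sound of the causative form *isannef* is /f/ (a non-sibilant consonant), it takes -biz, giving *isannefbiz*.

isannefbiz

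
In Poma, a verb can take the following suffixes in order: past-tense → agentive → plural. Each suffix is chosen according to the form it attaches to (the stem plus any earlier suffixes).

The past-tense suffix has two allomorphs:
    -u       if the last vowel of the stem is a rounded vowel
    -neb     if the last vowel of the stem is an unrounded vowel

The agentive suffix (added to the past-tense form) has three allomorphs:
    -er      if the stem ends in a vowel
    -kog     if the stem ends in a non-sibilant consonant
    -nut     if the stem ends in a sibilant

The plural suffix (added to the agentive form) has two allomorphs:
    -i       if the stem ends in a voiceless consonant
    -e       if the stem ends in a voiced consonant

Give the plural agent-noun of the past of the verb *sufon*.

sufonuere

Since the last vowel of *sufon* is /o/ (a rounded vowel), it takes -u, giving *sufonu*.
The past-tense form *sufonu* — final sound /u/ (a vowel) → -er → *sufonuer*.
The final consonant of the agentive form *sufonuer* is /r/, which is voiced, so the plural suffix is -e, giving *sufonuere*.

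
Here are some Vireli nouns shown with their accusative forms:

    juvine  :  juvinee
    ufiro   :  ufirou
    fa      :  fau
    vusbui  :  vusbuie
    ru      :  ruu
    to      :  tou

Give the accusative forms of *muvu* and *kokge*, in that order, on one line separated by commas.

The alternation tracks the last vowel of the stem — -e when the last vowel of the stem is a front vowel (*juvine*, *vusbui*); -u when the last vowel of the stem is a back vowel (*ufiro*, *fa*, *ru*, *to*).
Since the last vowel of *muvu* is /u/ (a back vowel), it takes -u, giving *muvuu*.
*kokge*: last vowel = /e/, a front vowel → -e → *kokgee*.

muvuu, kokgee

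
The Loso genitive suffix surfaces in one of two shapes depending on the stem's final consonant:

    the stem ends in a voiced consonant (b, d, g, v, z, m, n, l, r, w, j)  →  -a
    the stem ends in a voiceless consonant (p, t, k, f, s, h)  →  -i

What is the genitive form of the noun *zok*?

*zok* — final consonant /k/ (voiceless) → -i → *zoki*.

zoki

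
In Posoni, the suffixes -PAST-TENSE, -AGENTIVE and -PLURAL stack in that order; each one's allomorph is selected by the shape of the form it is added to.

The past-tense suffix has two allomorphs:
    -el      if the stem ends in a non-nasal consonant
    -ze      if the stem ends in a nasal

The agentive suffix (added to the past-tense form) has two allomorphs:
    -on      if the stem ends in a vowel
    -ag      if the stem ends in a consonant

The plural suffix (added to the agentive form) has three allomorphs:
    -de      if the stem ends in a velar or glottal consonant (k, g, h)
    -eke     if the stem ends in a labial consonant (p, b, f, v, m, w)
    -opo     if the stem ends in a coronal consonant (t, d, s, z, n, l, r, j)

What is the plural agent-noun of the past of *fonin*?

Since the final consonant of *fonin* is /n/ (a nasal), it takes -ze, giving *foninze*.
Since the final sound of the past-tense form *foninze* is /e/ (a vowel), it takes -on, giving *foninzeon*.
The agentive form *foninzeon* — final consonant /n/ (coronal) → -opo → *foninzeonopo*.

foninzeonopo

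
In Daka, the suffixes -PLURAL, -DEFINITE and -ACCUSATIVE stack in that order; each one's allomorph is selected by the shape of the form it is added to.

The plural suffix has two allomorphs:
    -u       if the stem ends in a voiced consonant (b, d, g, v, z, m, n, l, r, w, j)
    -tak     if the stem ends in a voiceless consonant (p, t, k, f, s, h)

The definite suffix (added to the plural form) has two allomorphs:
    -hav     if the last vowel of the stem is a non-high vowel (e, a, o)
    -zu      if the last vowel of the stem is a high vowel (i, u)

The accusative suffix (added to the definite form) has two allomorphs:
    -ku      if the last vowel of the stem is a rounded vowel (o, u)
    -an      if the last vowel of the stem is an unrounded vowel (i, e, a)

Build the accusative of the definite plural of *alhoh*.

alhohtakhavan

*alhoh*: final consonant = /h/, voiceless → -tak → *alhohtak*.
The plural form *alhohtak*: last vowel = /a/, a non-high vowel → -hav → *alhohtakhav*.
Since the last vowel of the definite form *alhohtakhav* is /a/ (an unrounded vowel), it takes -an, giving *alhohtakhavan*.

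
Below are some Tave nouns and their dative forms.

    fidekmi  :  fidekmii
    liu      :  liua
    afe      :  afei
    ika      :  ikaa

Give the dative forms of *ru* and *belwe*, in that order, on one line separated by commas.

The pattern is front/back vowel harmony: -i when the last vowel of the stem is a front vowel (*fidekmi*, *afe*); -a when the last vowel of the stem is a back vowel (*liu*, *ika*).
The last vowel of *ru* is /u/, which is a back vowel, so the suffix is -a, giving *rua*.
The last vowel of *belwe* is /e/, which is a front vowel, so the suffix is -i, giving *belwei*.

rua, belwei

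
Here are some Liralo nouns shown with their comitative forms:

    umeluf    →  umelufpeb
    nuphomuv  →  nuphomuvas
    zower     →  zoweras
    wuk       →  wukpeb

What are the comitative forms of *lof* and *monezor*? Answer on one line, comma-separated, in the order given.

lofpeb, monezoras

The suffix is conditioned by the final consonant: -peb when the stem ends in a voiceless consonant (*umeluf*, *wuk*); -as when the stem ends in a voiced consonant (*nuphomuv*, *zower*).
Since the final consonant of *lof* is /f/ (voiceless), it takes -peb, giving *lofpeb*.
Since the final consonant of *monezor* is /r/ (voiced), it takes -as, giving *monezoras*.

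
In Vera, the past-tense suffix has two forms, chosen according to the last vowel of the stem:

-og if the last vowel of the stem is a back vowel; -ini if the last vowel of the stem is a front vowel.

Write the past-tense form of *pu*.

puog

*pu*: last vowel = /u/, a back vowel → -og → *puog*.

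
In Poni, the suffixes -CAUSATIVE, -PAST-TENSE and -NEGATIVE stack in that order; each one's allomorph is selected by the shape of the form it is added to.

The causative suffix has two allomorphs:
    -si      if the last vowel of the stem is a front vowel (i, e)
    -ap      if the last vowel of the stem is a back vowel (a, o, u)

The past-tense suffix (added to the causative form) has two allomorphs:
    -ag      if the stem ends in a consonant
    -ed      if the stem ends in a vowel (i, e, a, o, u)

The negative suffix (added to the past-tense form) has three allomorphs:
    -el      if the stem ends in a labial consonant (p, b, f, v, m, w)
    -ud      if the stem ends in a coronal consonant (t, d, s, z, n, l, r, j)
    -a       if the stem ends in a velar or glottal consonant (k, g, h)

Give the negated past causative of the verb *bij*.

bijsiedud

Since the last vowel of *bij* is /i/ (a front vowel), it takes -si, giving *bijsi*.
Since the final sound of the causative form *bijsi* is /i/ (a vowel), it takes -ed, giving *bijsied*.
The past-tense form *bijsied* — final consonant /d/ (coronal) → -ud → *bijsiedud*.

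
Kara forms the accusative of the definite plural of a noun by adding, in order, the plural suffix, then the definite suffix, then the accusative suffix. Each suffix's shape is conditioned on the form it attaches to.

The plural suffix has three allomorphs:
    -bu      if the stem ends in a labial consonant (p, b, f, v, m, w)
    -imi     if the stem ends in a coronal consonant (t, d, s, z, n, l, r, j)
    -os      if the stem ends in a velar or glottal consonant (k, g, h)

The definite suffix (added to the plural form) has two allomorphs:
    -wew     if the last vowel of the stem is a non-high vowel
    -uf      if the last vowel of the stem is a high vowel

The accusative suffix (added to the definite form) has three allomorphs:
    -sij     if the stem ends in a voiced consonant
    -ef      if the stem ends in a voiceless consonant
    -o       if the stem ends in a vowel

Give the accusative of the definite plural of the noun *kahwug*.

*kahwug* — final consonant /g/ (velar/glottal) → -os → *kahwugos*.
The plural form *kahwugos* — last vowel /o/ (a non-high vowel) → -wew → *kahwugoswew*.
The definite form *kahwugoswew*: final sound = /w/, a voiced consonant → -sij → *kahwugoswewsij*.

kahwugoswewsij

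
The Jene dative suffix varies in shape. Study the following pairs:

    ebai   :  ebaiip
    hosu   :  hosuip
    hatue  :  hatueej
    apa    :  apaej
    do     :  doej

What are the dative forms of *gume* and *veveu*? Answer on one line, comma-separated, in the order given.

The pattern is height harmony: -ip when the last vowel of the stem is a high vowel (*ebai*, *hosu*); -ej when the last vowel of the stem is a non-high vowel (*hatue*, *apa*, *do*).
*gume*: last vowel = /e/, a non-high vowel → -ej → *gumeej*.
*veveu*: last vowel = /u/, a high vowel → -ip → *veveuip*.

gumeej, veveuip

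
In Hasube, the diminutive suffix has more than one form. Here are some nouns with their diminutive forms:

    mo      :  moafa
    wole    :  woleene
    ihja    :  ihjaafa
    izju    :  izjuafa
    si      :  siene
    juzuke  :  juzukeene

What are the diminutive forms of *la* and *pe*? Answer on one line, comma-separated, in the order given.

laafa, peene

The pattern is front/back vowel harmony: -ene when the last vowel of the stem is a front vowel (*wole*, *si*, *juzuke*); -afa when the last vowel of the stem is a back vowel (*mo*, *ihja*, *izju*).
The last vowel of *la* is /a/, which is a back vowel, so the suffix is -afa, giving *laafa*.
*pe* — last vowel /e/ (a front vowel) → -ene → *peene*.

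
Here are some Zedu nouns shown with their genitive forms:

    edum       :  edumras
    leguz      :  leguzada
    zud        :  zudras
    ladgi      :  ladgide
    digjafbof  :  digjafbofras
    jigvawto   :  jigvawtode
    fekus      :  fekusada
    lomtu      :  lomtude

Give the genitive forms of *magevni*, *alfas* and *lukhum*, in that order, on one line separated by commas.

magevnide, alfasada, lukhumras

The alternation tracks the final sound of the stem — -ada when the stem ends in a sibilant (*leguz*, *fekus*); -ras when the stem ends in a non-sibilant consonant (*edum*, *zud*, *digjafbof*); -de when the stem ends in a vowel (*ladgi*, *jigvawto*, *lomtu*).
The final sound of *magevni* is /i/, which is a vowel, so the suffix is -de, giving *magevnide*.
*alfas* — final sound /s/ (a sibilant) → -ada → *alfasada*.
*lukhum* — final sound /m/ (a non-sibilant consonant) → -ras → *lukhumras*.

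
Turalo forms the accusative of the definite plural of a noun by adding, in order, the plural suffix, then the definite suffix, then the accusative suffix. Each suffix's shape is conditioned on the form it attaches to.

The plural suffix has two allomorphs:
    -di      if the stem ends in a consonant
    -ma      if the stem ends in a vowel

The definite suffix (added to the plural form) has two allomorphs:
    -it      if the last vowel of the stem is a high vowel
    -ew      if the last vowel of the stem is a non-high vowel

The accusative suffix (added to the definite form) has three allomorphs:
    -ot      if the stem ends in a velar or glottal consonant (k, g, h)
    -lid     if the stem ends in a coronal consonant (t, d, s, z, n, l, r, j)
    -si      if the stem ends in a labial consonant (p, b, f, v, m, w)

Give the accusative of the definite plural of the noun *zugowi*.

zugowimaewsi

The final sound of *zugowi* is /i/, which is a vowel, so the plural suffix is -ma, giving *zugowima*.
Since the last vowel of the plural form *zugowima* is /a/ (a non-high vowel), it takes -ew, giving *zugowimaew*.
Since the final consonant of the definite form *zugowimaew* is /w/ (labial), it takes -si, giving *zugowimaewsi*.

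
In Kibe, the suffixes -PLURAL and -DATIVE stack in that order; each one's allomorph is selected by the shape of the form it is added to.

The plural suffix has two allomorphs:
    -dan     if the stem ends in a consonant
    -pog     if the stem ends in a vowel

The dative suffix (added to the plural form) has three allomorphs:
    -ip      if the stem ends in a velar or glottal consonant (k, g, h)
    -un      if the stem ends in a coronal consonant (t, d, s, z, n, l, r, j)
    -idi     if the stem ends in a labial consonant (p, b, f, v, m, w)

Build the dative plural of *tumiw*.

Since the final sound of *tumiw* is /w/ (a consonant), it takes -dan, giving *tumiwdan*.
Since the final consonant of the plural form *tumiwdan* is /n/ (coronal), it takes -un, giving *tumiwdanun*.

tumiwdanun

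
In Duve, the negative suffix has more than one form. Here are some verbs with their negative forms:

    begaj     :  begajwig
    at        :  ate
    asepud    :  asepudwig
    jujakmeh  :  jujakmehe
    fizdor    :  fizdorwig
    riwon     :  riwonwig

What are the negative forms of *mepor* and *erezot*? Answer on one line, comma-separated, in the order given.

The suffix is conditioned by the final consonant: -e when the stem ends in a voiceless consonant (*at*, *jujakmeh*); -wig when the stem ends in a voiced consonant (*begaj*, *asepud*, *fizdor*, *riwon*).
*mepor*: final consonant = /r/, voiced → -wig → *meporwig*.
The final consonant of *erezot* is /t/, which is voiceless, so the suffix is -e, giving *erezote*.

meporwig, erezote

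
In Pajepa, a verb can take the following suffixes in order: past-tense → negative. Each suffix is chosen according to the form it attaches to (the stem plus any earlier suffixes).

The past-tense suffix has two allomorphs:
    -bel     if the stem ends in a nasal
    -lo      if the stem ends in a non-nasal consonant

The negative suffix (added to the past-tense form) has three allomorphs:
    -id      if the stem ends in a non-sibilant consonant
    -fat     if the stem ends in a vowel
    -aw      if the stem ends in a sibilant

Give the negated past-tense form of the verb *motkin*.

Since the final consonant of *motkin* is /n/ (a nasal), it takes -bel, giving *motkinbel*.
The final sound of the past-tense form *motkinbel* is /l/, which is a non-sibilant consonant, so the negative suffix is -id, giving *motkinbelid*.

motkinbelid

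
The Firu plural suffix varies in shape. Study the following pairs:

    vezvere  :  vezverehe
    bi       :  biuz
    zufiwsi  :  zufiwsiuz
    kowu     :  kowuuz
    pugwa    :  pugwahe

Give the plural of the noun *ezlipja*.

The suffix is conditioned by the last vowel: -uz when the last vowel of the stem is a high vowel (*bi*, *zufiwsi*, *kowu*); -he when the last vowel of the stem is a non-high vowel (*vezvere*, *pugwa*).
Since the last vowel of *ezlipja* is /a/ (a non-high vowel), it takes -he, giving *ezlipjahe*.

ezlipjahe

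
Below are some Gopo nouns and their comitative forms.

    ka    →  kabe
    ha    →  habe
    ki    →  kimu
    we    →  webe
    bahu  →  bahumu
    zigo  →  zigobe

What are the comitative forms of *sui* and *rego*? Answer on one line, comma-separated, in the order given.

suimu, regobe

The alternation tracks the last vowel of the stem — -mu when the last vowel of the stem is a high vowel (*ki*, *bahu*); -be when the last vowel of the stem is a non-high vowel (*ka*, *ha*, *we*, *zigo*).
The last vowel of *sui* is /i/, which is a high vowel, so the suffix is -mu, giving *suimu*.
*rego* — last vowel /o/ (a non-high vowel) → -be → *regobe*.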